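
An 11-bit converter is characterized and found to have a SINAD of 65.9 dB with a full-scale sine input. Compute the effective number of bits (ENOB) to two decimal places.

10.65 bits

ENOB = (SINAD − 1.76) / 6.02 = (65.9 − 1.76)/6.02 = 10.654.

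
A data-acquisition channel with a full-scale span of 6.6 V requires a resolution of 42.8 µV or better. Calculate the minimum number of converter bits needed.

18 bits

Number of steps required ≥ 6.6 V / 42.8 µV = 154205.61.
Need 2^N ≥ 154205.61; 2^17 = 131072, 2^18 = 262144.
Minimum N = 18.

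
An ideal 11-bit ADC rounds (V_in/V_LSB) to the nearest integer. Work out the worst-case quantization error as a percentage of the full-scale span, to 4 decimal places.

0.0244 %

Rounding → worst-case error = ½ LSB = V_FS/2^12, so 100/4096 = 0.0244141 % of full scale.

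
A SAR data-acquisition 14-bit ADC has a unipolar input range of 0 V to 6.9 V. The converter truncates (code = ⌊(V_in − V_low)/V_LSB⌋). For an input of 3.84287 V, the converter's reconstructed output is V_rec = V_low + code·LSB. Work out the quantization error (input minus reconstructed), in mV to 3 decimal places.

0.365 mV

Step size: 6.9 V ÷ 2^14 = 421.14 µV.
(3.84287 − 0)/0.000421143 = 9124.8670; ⌊·⌋ gives code 9124.
Reconstructed: 3.8425049 V.
V_in − V_rec = 0.000365117 V = 0.365 mV.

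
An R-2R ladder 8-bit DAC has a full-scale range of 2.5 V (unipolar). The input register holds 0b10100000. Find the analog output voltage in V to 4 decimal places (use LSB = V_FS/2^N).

1.5625 V

LSB = 2.5 V / 2^8 = 9.766 mV.
Code 0b10100000 = 160 decimal.
V_out = 0 + 160 × 0.00976562 V = 1.5625 V.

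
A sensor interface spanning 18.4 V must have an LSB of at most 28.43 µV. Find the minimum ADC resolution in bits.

20 bits

Number of steps required ≥ 18.4 V / 28.43 µV = 647203.66.
Need 2^N ≥ 647203.66; 2^19 = 524288, 2^20 = 1048576.
Minimum N = 20.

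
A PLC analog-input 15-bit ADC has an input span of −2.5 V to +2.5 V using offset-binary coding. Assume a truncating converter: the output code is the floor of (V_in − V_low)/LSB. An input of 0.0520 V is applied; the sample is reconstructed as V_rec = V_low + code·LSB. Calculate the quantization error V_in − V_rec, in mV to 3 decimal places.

0.120 mV

LSB = 5/2^15 = 152.59 µV.
Scaled input = 16724.7872 LSBs, so code = 16724.
V_rec = (−2.5) + 16724·0.000152588 = 0.051879883 V.
V_in − V_rec = 0.000120117 V = 0.120 mV.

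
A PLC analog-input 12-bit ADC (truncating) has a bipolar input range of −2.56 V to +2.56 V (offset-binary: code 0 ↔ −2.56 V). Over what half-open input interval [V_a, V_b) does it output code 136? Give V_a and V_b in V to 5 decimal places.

[-2.39000 V, -2.38875 V)

LSB = 5.12/2^12 = 1.250 mV.
V_a = V_low + 136·LSB = -2.39 V; V_b = V_low + 137·LSB = -2.38875 V.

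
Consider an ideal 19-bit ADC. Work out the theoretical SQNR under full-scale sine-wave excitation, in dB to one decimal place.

SNR ≈ 6.02·N + 1.76 dB = 6.02·19 + 1.76 = 116.14 dB.

116.1 dB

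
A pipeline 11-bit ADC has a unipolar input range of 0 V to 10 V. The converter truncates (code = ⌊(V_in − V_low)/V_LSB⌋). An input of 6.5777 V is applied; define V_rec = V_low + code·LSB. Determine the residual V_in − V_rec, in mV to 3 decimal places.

0.552 mV

One LSB is 10 V / 2048 = 4.883 mV.
(V_in − V_low)/LSB = (6.5777 − 0)/0.00488281 = 1347.1130 → code 1347 (floor).
Code 1347 maps back to 0 + 1347×0.00488281 V = 6.5771484 V.
V_in − V_rec = 0.000551562 V = 0.552 mV.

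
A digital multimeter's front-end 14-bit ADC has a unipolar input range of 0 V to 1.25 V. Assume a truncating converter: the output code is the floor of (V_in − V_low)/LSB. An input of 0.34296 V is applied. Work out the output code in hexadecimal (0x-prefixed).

LSB = 1.25 V / 16384 = 76.29 µV.
(0.34296 − 0) / 7.62939e-05 = 4495.245 LSBs.
Floor → code 4495.
In hexadecimal (0x-prefixed): 0x118F.

code 0x118F (decimal 4495)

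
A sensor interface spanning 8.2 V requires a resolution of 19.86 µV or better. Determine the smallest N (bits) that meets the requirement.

19 bits

Number of steps required ≥ 8.2 V / 19.86 µV = 412890.23.
Need 2^N ≥ 412890.23; 2^18 = 262144, 2^19 = 524288.
Minimum N = 19.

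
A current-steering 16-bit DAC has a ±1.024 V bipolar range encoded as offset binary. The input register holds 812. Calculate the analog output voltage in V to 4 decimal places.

LSB = 2.048 V / 2^16 = 31.25 µV.
V_out = (−1.024) + 812 × 3.125e-05 V = -0.998625 V.

-0.9986 V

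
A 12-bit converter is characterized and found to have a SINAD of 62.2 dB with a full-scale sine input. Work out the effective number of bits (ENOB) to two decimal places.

10.04 bits

ENOB = (SINAD − 1.76) / 6.02 = (62.2 − 1.76)/6.02 = 10.040.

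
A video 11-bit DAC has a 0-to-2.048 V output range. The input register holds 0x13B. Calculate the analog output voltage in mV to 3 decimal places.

315.000 mV

LSB = 2.048 V / 2^11 = 1.000 mV.
Code 0x13B = 315 decimal.
V_out = 0 + 315 × 0.001 V = 0.315 V.
= 315.000 mV.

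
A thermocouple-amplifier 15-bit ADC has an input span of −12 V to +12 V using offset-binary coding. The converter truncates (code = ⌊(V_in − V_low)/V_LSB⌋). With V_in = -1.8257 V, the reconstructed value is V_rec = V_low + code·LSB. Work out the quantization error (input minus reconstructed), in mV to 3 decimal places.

Step size: 24 V ÷ 2^15 = 0.732 mV.
Scaled input = 13891.3109 LSBs, so code = 13891.
Code 13891 maps back to (−12) + 13891×0.000732422 V = -1.8259277 V.
V_in − V_rec = 0.000227734 V = 0.228 mV.

0.228 mV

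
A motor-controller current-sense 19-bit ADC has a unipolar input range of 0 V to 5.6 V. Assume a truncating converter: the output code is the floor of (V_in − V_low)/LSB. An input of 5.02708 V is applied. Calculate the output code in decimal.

code 470649

LSB = 5.6 V / 524288 = 10.68 µV.
(5.02708 − 0) / 1.06812e-05 = 470649.593 LSBs.
Floor → code 470649.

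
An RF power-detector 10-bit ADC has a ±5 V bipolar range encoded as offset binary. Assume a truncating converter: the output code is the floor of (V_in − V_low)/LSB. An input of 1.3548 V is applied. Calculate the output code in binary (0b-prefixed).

LSB = 10 V / 1024 = 9.766 mV.
(V_in − V_low)/LSB = (1.3548 − (−5)) / 0.00976562 = 650.732.
So the output code is 650.
In binary (0b-prefixed): 0b1010001010.

code 0b1010001010 (decimal 650)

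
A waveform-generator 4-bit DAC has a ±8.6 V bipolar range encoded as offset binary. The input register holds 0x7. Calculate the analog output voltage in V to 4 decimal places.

-1.0750 V

LSB = 17.2 V / 2^4 = 1.0750 V.
Code 0x7 = 7 decimal.
V_out = (−8.6) + 7 × 1.075 V = -1.075 V.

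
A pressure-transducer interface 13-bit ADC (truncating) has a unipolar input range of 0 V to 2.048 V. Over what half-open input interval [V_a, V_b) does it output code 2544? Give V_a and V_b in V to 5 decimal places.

LSB = 2.048/2^13 = 250.00 µV.
V_a = V_low + 2544·LSB = 0.636 V; V_b = V_low + 2545·LSB = 0.63625 V.

[0.63600 V, 0.63625 V)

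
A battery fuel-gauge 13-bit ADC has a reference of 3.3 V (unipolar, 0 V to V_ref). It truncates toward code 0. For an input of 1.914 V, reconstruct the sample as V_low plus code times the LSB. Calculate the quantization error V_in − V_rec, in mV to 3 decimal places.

Step size: 3.3 V ÷ 2^13 = 402.83 µV.
(V_in − V_low)/LSB = (1.914 − 0)/0.000402832 = 4751.3600 → code 4751 (floor).
Code 4751 maps back to 0 + 4751×0.000402832 V = 1.913855 V.
Error = 1.914 − 1.913855 = 0.00014502 V = 0.145 mV.

0.145 mV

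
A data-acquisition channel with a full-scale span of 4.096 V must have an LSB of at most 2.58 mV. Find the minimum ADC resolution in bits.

Number of steps required ≥ 4.096 V / 2.58 mV = 1587.60.
Need 2^N ≥ 1587.60; 2^10 = 1024, 2^11 = 2048.
Minimum N = 11.

11 bits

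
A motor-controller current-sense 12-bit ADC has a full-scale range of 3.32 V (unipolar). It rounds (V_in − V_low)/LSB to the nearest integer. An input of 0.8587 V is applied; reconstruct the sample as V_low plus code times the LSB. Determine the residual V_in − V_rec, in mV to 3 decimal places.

0.331 mV

One LSB is 3.32 V / 4096 = 0.811 mV.
Scaled input = 1059.4082 LSBs, so code = 1059.
V_rec = 0 + 1059·0.000810547 = 0.85836914 V.
Error = 0.8587 − 0.85836914 = 0.000330859 V = 0.331 mV.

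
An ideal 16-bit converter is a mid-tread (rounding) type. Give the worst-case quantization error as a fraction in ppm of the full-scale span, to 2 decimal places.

Rounding → worst-case error = ½ LSB = V_FS/2^17, so 1e+06/131072 = 7.62939 ppm of full scale.

7.63 ppm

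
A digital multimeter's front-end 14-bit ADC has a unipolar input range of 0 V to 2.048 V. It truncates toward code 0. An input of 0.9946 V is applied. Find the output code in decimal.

Full-scale span = 2.048 V; LSB = 2.048/2^14 = 125.00 µV.
(0.9946 − 0) / 0.000125 = 7956.800 LSBs.
Floor → code 7956.

code 7956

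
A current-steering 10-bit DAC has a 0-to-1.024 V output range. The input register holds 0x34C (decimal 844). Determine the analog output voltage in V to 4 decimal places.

0.8440 V

LSB = 1.024 V / 2^10 = 1.000 mV.
Code 0x34C = 844 decimal.
V_out = 0 + 844 × 0.001 V = 0.844 V.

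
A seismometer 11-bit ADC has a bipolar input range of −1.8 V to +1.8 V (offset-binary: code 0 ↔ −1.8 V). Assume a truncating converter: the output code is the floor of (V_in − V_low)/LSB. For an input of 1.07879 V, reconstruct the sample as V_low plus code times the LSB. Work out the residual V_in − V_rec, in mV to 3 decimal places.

1.251 mV

One LSB is 3.6 V / 2048 = 1.758 mV.
Scaled input = 1637.7116 LSBs, so code = 1637.
V_rec = (−1.8) + 1637·0.00175781 = 1.0775391 V.
Difference: 0.00125094 V → 1.251 mV.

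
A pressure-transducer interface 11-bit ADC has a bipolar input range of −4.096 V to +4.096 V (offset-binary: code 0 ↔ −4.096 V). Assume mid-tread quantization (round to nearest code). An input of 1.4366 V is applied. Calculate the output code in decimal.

code 1383

LSB = 8.192 V / 2048 = 4.000 mV.
(1.4366 − (−4.096)) / 0.004 = 1383.150 LSBs.
Round → code 1383.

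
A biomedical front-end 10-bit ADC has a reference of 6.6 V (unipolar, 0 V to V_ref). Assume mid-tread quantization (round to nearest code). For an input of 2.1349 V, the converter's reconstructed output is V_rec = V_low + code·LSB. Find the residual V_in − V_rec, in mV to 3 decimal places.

1.502 mV

Step size: 6.6 V ÷ 2^10 = 6.445 mV.
(2.1349 − 0)/0.00644531 = 331.2330; round gives code 331.
Code 331 maps back to 0 + 331×0.00644531 V = 2.1333984 V.
Error = 2.1349 − 2.1333984 = 0.00150156 V = 1.502 mV.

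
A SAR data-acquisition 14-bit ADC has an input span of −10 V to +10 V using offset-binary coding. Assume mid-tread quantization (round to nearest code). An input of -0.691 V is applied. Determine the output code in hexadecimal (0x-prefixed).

With 16384 levels over 20 V, one step is 1.221 mV.
(-0.691 − (−10)) / 0.0012207 = 7625.933 LSBs.
So the output code is 7626.
In hexadecimal (0x-prefixed): 0x1DCA.

code 0x1DCA (decimal 7626)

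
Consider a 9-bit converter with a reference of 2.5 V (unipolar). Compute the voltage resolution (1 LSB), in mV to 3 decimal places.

Full-scale span = 2.5 V.
LSB = 2.5 / 2^9 = 2.5 / 512 = 0.00488281 V = 4.883 mV.

4.883 mV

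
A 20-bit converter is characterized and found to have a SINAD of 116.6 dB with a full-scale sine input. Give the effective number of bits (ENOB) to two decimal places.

ENOB = (SINAD − 1.76) / 6.02 = (116.6 − 1.76)/6.02 = 19.076.

19.08 bits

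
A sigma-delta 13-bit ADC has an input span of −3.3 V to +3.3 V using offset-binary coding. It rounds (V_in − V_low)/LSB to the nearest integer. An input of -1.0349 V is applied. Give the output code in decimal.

code 2811

LSB = 6.6 V / 8192 = 0.806 mV.
Input sits at 2811.470 steps above V_low.
So the output code is 2811.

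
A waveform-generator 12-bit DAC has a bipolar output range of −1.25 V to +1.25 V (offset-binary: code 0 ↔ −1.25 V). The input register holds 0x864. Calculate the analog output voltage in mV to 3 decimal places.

LSB = 2.5 V / 2^12 = 0.610 mV.
Code 0x864 = 2148 decimal.
V_out = (−1.25) + 2148 × 0.000610352 V = 0.0610352 V.
= 61.035 mV.

61.035 mV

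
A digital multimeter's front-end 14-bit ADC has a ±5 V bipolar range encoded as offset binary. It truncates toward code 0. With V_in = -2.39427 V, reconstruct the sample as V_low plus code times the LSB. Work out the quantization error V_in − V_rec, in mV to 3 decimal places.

LSB = 10/2^14 = 0.610 mV.
(V_in − V_low)/LSB = (-2.39427 − (−5))/0.000610352 = 4269.2280 → code 4269 (floor).
Code 4269 maps back to (−5) + 4269×0.000610352 V = -2.3944092 V.
Error = -2.39427 − (−2.3944092) = 0.00013918 V = 0.139 mV.

0.139 mV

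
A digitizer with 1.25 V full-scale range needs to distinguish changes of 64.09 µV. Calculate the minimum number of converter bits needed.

15 bits

Number of steps required ≥ 1.25 V / 64.09 µV = 19503.82.
Need 2^N ≥ 19503.82; 2^14 = 16384, 2^15 = 32768.
Minimum N = 15.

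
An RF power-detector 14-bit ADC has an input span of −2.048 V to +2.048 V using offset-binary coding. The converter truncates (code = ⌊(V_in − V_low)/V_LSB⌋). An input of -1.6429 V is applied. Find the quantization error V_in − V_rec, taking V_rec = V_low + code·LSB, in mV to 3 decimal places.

Step size: 4.096 V ÷ 2^14 = 250.00 µV.
Scaled input = 1620.4000 LSBs, so code = 1620.
Code 1620 maps back to (−2.048) + 1620×0.00025 V = -1.643 V.
Error = -1.6429 − (−1.643) = 0.0001 V = 0.100 mV.

0.100 mV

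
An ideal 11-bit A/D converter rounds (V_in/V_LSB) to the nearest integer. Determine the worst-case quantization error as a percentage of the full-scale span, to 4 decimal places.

0.0244 %

Rounding → worst-case error = ½ LSB = V_FS/2^12, so 100/4096 = 0.0244141 % of full scale.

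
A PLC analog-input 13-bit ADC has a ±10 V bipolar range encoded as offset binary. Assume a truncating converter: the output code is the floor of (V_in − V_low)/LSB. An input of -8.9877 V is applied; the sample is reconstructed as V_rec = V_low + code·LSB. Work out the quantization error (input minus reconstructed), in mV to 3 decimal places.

1.558 mV

One LSB is 20 V / 8192 = 2.441 mV.
(-8.9877 − (−10))/0.00244141 = 414.6381; ⌊·⌋ gives code 414.
V_rec = (−10) + 414·0.00244141 = -8.9892578 V.
Difference: 0.00155781 V → 1.558 mV.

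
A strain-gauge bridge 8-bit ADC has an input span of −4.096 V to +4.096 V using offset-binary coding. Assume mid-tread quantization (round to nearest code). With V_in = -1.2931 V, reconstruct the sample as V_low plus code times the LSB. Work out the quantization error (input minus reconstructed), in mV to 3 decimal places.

-13.100 mV

Step size: 8.192 V ÷ 2^8 = 32.000 mV.
Scaled input = 87.5906 LSBs, so code = 88.
V_rec = (−4.096) + 88·0.032 = -1.28 V.
Difference: -0.0131 V → -13.100 mV.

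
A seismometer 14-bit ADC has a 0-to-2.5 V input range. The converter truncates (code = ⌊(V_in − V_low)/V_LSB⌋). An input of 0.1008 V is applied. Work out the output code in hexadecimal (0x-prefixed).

code 0x294 (decimal 660)

LSB = 2.5 V / 16384 = 152.59 µV.
(V_in − V_low)/LSB = (0.1008 − 0) / 0.000152588 = 660.603.
⌊·⌋(660.603) = 660.
In hexadecimal (0x-prefixed): 0x294.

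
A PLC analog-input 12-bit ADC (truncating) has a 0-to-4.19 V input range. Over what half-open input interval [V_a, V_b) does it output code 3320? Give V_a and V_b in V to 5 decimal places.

LSB = 4.19/2^12 = 1.023 mV.
V_a = V_low + 3320·LSB = 3.39619 V; V_b = V_low + 3321·LSB = 3.39721 V.

[3.39619 V, 3.39721 V)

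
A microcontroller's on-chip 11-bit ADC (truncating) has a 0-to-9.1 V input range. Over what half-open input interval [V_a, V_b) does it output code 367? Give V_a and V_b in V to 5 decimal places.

LSB = 9.1/2^11 = 4.443 mV.
V_a = V_low + 367·LSB = 1.63071 V; V_b = V_low + 368·LSB = 1.63516 V.

[1.63071 V, 1.63516 V)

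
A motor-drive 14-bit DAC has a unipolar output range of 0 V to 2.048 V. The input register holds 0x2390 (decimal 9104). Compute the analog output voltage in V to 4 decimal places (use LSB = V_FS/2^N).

LSB = 2.048 V / 2^14 = 125.00 µV.
Code 0x2390 = 9104 decimal.
V_out = 0 + 9104 × 0.000125 V = 1.138 V.

1.1380 V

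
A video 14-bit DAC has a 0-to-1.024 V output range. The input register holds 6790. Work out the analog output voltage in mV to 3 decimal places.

424.375 mV

LSB = 1.024 V / 2^14 = 62.50 µV.
V_out = 0 + 6790 × 6.25e-05 V = 0.424375 V.
= 424.375 mV.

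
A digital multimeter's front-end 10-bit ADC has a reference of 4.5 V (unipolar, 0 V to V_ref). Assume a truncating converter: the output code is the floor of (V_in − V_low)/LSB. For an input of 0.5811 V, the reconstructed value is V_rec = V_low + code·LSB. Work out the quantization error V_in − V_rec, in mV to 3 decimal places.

LSB = 4.5/2^10 = 4.395 mV.
Scaled input = 132.2325 LSBs, so code = 132.
V_rec = 0 + 132·0.00439453 = 0.58007812 V.
V_in − V_rec = 0.00102187 V = 1.022 mV.

1.022 mV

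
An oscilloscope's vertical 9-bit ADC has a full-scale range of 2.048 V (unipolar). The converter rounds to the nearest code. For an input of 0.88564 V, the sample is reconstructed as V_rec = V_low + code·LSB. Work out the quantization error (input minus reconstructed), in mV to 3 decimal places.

LSB = 2.048/2^9 = 4.000 mV.
(0.88564 − 0)/0.004 = 221.4100; round gives code 221.
V_rec = 0 + 221·0.004 = 0.884 V.
Error = 0.88564 − 0.884 = 0.00164 V = 1.640 mV.

1.640 mV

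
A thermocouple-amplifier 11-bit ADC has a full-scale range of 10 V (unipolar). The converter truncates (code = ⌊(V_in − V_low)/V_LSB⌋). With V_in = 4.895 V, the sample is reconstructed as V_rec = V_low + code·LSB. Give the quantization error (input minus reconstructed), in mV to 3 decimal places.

2.422 mV

LSB = 10/2^11 = 4.883 mV.
Scaled input = 1002.4960 LSBs, so code = 1002.
V_rec = 0 + 1002·0.00488281 = 4.8925781 V.
V_in − V_rec = 0.00242187 V = 2.422 mV.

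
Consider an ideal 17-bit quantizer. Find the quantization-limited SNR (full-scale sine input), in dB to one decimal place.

SNR ≈ 6.02·N + 1.76 dB = 6.02·17 + 1.76 = 104.10 dB.

104.1 dB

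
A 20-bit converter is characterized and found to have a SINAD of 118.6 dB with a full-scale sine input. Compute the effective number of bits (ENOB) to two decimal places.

19.41 bits

ENOB = (SINAD − 1.76) / 6.02 = (118.6 − 1.76)/6.02 = 19.409.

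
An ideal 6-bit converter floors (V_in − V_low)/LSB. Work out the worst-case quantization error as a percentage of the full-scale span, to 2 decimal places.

Truncating → worst-case error = 1 LSB = V_FS/2^6, so 100/64 = 1.5625 % of full scale.

1.56 %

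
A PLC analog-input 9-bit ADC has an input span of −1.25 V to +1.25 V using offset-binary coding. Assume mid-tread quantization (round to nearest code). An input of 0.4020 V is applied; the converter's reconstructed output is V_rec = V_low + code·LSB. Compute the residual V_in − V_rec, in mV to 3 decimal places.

LSB = 2.5/2^9 = 4.883 mV.
(V_in − V_low)/LSB = (0.4020 − (−1.25))/0.00488281 = 338.3296 → code 338 (round).
V_rec = (−1.25) + 338·0.00488281 = 0.40039062 V.
V_in − V_rec = 0.00160937 V = 1.609 mV.

1.609 mV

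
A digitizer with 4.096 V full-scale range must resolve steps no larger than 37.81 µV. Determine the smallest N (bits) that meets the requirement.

Number of steps required ≥ 4.096 V / 37.81 µV = 108331.13.
Need 2^N ≥ 108331.13; 2^16 = 65536, 2^17 = 131072.
Minimum N = 17.

17 bits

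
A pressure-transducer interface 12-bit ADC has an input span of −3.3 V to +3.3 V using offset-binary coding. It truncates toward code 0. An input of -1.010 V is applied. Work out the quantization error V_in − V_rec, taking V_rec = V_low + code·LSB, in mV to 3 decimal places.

Step size: 6.6 V ÷ 2^12 = 1.611 mV.
Scaled input = 1421.1879 LSBs, so code = 1421.
Reconstructed: -1.0103027 V.
Error = -1.010 − (−1.0103027) = 0.000302734 V = 0.303 mV.

0.303 mV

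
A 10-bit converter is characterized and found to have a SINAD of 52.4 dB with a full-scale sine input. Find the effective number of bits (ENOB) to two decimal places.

ENOB = (SINAD − 1.76) / 6.02 = (52.4 − 1.76)/6.02 = 8.412.

8.41 bits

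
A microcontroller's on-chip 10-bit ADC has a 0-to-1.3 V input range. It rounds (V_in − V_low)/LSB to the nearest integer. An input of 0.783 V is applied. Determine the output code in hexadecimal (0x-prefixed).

With 1024 levels over 1.3 V, one step is 1.270 mV.
Input sits at 616.763 steps above V_low.
Round → code 617.
In hexadecimal (0x-prefixed): 0x269.

code 0x269 (decimal 617)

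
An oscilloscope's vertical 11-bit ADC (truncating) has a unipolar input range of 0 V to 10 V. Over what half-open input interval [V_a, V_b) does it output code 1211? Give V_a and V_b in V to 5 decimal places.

LSB = 10/2^11 = 4.883 mV.
V_a = V_low + 1211·LSB = 5.91309 V; V_b = V_low + 1212·LSB = 5.91797 V.

[5.91309 V, 5.91797 V)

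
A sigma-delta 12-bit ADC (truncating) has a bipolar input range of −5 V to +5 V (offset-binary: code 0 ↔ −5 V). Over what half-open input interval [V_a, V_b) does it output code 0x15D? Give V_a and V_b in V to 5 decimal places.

[-4.14795 V, -4.14551 V)

LSB = 10/2^12 = 2.441 mV.
Code 0x15D = 349 decimal.
V_a = V_low + 349·LSB = -4.14795 V; V_b = V_low + 350·LSB = -4.14551 V.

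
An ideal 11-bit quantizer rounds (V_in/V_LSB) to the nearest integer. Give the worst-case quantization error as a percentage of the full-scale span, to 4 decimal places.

Rounding → worst-case error = ½ LSB = V_FS/2^12, so 100/4096 = 0.0244141 % of full scale.

0.0244 %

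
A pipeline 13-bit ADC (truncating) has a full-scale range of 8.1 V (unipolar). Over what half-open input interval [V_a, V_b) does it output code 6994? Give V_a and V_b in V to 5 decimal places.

[6.91545 V, 6.91644 V)

LSB = 8.1/2^13 = 0.989 mV.
V_a = V_low + 6994·LSB = 6.91545 V; V_b = V_low + 6995·LSB = 6.91644 V.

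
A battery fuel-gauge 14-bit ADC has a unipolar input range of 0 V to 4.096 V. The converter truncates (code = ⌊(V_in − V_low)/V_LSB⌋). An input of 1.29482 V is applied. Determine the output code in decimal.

code 5179

LSB = 4.096 V / 16384 = 250.00 µV.
(V_in − V_low)/LSB = (1.29482 − 0) / 0.00025 = 5179.280.
⌊·⌋(5179.280) = 5179.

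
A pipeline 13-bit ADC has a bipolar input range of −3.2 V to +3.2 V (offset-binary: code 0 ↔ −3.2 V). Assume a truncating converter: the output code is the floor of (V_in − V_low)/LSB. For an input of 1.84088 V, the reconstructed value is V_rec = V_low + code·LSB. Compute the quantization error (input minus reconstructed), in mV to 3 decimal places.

LSB = 6.4/2^13 = 0.781 mV.
(V_in − V_low)/LSB = (1.84088 − (−3.2))/0.00078125 = 6452.3264 → code 6452 (floor).
Code 6452 maps back to (−3.2) + 6452×0.00078125 V = 1.840625 V.
Error = 1.84088 − 1.840625 = 0.000255 V = 0.255 mV.

0.255 mV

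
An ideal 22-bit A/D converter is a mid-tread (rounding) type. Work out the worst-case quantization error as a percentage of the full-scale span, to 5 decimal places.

0.00001 %

Rounding → worst-case error = ½ LSB = V_FS/2^23, so 100/8388608 = 1.19209e-05 % of full scale.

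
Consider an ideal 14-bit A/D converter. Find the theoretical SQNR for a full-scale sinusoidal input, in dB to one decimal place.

SNR ≈ 6.02·N + 1.76 dB = 6.02·14 + 1.76 = 86.04 dB.

86.0 dB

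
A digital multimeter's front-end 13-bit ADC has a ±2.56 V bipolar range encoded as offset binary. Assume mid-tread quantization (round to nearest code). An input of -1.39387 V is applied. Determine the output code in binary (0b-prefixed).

code 0b11101001010 (decimal 1866)

With 8192 levels over 5.12 V, one step is 0.625 mV.
(-1.39387 − (−2.56)) / 0.000625 = 1865.808 LSBs.
So the output code is 1866.
In binary (0b-prefixed): 0b11101001010.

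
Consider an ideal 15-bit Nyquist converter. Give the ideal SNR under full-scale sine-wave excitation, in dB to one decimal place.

92.1 dB

SNR ≈ 6.02·N + 1.76 dB = 6.02·15 + 1.76 = 92.06 dB.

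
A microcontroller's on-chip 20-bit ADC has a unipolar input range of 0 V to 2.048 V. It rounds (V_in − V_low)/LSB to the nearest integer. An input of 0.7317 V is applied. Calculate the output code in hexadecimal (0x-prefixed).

code 0x5B766 (decimal 374630)

LSB = 2.048 V / 1048576 = 1.95 µV.
(0.7317 − 0) / 1.95313e-06 = 374630.400 LSBs.
Round → code 374630.
In hexadecimal (0x-prefixed): 0x5B766.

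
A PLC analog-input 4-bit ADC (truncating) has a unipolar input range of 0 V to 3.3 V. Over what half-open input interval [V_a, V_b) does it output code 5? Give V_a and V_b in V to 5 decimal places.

[1.03125 V, 1.23750 V)

LSB = 3.3/2^4 = 206.250 mV.
V_a = V_low + 5·LSB = 1.03125 V; V_b = V_low + 6·LSB = 1.2375 V.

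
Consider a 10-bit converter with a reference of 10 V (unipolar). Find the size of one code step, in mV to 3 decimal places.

9.766 mV

Full-scale span = 10 V.
LSB = 10 / 2^10 = 10 / 1024 = 0.00976562 V = 9.766 mV.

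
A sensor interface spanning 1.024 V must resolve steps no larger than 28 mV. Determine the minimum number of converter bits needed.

Number of steps required ≥ 1.024 V / 28 mV = 36.57.
Need 2^N ≥ 36.57; 2^5 = 32, 2^6 = 64.
Minimum N = 6.

6 bits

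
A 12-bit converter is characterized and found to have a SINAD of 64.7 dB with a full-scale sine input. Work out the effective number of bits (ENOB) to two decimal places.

10.46 bits

ENOB = (SINAD − 1.76) / 6.02 = (64.7 − 1.76)/6.02 = 10.455.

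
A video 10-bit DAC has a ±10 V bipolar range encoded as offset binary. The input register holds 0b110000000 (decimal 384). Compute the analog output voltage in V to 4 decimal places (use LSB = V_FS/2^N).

LSB = 20 V / 2^10 = 19.531 mV.
Code 0b110000000 = 384 decimal.
V_out = (−10) + 384 × 0.0195312 V = -2.5 V.

-2.5000 V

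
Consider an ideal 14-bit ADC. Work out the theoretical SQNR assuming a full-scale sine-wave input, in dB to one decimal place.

86.0 dB

SNR ≈ 6.02·N + 1.76 dB = 6.02·14 + 1.76 = 86.04 dB.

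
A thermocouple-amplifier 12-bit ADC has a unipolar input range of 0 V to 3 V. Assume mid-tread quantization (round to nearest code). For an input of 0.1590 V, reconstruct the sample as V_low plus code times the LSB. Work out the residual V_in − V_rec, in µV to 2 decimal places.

One LSB is 3 V / 4096 = 0.732 mV.
(0.1590 − 0)/0.000732422 = 217.0880; round gives code 217.
V_rec = 0 + 217·0.000732422 = 0.15893555 V.
Difference: 6.44531e-05 V → 64.45 µV.

64.45 µV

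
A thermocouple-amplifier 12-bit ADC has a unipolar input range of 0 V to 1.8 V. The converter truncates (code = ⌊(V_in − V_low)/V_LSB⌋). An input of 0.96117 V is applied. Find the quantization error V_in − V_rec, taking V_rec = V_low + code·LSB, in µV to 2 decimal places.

86.02 µV

One LSB is 1.8 V / 4096 = 439.45 µV.
Scaled input = 2187.1957 LSBs, so code = 2187.
Code 2187 maps back to 0 + 2187×0.000439453 V = 0.96108398 V.
Error = 0.96117 − 0.96108398 = 8.60156e-05 V = 86.02 µV.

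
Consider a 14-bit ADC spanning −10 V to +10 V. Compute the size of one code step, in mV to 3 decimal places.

1.221 mV

Full-scale span = 20 V.
LSB = 20 / 2^14 = 20 / 16384 = 0.0012207 V = 1.221 mV.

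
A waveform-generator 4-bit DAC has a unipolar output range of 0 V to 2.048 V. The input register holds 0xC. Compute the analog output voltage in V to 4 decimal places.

1.5360 V

LSB = 2.048 V / 2^4 = 128.000 mV.
Code 0xC = 12 decimal.
V_out = 0 + 12 × 0.128 V = 1.536 V.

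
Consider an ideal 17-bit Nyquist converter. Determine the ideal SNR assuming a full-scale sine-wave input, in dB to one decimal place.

104.1 dB

SNR ≈ 6.02·N + 1.76 dB = 6.02·17 + 1.76 = 104.10 dB.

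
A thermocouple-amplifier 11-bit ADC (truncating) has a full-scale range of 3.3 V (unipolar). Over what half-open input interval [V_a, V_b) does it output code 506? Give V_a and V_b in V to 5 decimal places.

LSB = 3.3/2^11 = 1.611 mV.
V_a = V_low + 506·LSB = 0.815332 V; V_b = V_low + 507·LSB = 0.816943 V.

[0.81533 V, 0.81694 V)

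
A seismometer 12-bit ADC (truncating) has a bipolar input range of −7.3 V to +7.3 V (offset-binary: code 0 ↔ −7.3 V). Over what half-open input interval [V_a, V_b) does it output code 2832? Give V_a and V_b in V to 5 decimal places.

LSB = 14.6/2^12 = 3.564 mV.
V_a = V_low + 2832·LSB = 2.79453 V; V_b = V_low + 2833·LSB = 2.7981 V.

[2.79453 V, 2.79810 V)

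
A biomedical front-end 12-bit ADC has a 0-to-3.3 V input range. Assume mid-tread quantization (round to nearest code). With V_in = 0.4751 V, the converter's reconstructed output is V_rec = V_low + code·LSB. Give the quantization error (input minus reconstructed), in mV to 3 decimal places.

Step size: 3.3 V ÷ 2^12 = 0.806 mV.
(V_in − V_low)/LSB = (0.4751 − 0)/0.000805664 = 589.6999 → code 590 (round).
Reconstructed: 0.4753418 V.
V_in − V_rec = -0.000241797 V = -0.242 mV.

-0.242 mV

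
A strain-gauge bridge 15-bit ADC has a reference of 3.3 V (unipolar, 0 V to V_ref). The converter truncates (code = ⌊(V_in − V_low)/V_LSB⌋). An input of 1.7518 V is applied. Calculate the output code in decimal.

code 17394

Full-scale span = 3.3 V; LSB = 3.3/2^15 = 100.71 µV.
(V_in − V_low)/LSB = (1.7518 − 0) / 0.000100708 = 17394.843.
Floor → code 17394.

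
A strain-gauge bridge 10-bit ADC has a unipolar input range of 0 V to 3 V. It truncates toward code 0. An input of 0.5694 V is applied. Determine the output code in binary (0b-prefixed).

With 1024 levels over 3 V, one step is 2.930 mV.
(V_in − V_low)/LSB = (0.5694 − 0) / 0.00292969 = 194.355.
⌊·⌋(194.355) = 194.
In binary (0b-prefixed): 0b11000010.

code 0b11000010 (decimal 194)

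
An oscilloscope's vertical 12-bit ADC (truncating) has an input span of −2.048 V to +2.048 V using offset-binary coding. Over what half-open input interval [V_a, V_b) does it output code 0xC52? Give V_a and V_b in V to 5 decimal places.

LSB = 4.096/2^12 = 1.000 mV.
Code 0xC52 = 3154 decimal.
V_a = V_low + 3154·LSB = 1.106 V; V_b = V_low + 3155·LSB = 1.107 V.

[1.10600 V, 1.10700 V)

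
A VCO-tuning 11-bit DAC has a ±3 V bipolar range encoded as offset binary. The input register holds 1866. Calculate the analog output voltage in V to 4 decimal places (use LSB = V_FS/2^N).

2.4668 V

LSB = 6 V / 2^11 = 2.930 mV.
V_out = (−3) + 1866 × 0.00292969 V = 2.4668 V.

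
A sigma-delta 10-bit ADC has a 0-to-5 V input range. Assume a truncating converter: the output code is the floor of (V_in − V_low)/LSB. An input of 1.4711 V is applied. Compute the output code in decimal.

code 301

Full-scale span = 5 V; LSB = 5/2^10 = 4.883 mV.
(V_in − V_low)/LSB = (1.4711 − 0) / 0.00488281 = 301.281.
⌊·⌋(301.281) = 301.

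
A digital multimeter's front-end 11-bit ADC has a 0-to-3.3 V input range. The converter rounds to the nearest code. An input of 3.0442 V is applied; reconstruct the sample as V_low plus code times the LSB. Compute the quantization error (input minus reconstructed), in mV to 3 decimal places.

Step size: 3.3 V ÷ 2^11 = 1.611 mV.
Scaled input = 1889.2490 LSBs, so code = 1889.
Reconstructed: 3.0437988 V.
Difference: 0.000401172 V → 0.401 mV.

0.401 mV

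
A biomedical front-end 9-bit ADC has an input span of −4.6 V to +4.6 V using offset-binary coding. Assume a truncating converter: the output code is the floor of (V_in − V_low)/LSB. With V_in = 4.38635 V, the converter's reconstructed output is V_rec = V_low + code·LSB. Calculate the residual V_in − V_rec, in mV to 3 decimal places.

LSB = 9.2/2^9 = 17.969 mV.
Scaled input = 500.1099 LSBs, so code = 500.
Code 500 maps back to (−4.6) + 500×0.0179687 V = 4.384375 V.
Difference: 0.001975 V → 1.975 mV.

1.975 mV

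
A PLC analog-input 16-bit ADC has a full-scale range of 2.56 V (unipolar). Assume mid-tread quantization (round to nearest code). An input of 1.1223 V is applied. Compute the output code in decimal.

LSB = 2.56 V / 65536 = 39.06 µV.
(V_in − V_low)/LSB = (1.1223 − 0) / 3.90625e-05 = 28730.880.
Round → code 28731.

code 28731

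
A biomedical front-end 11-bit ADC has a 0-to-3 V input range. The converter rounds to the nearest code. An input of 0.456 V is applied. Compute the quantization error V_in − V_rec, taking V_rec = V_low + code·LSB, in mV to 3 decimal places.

0.434 mV

One LSB is 3 V / 2048 = 1.465 mV.
(V_in − V_low)/LSB = (0.456 − 0)/0.00146484 = 311.2960 → code 311 (round).
Code 311 maps back to 0 + 311×0.00146484 V = 0.45556641 V.
Error = 0.456 − 0.45556641 = 0.000433594 V = 0.434 mV.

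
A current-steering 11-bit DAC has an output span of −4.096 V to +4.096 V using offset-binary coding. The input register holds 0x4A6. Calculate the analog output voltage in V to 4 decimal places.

LSB = 8.192 V / 2^11 = 4.000 mV.
Code 0x4A6 = 1190 decimal.
V_out = (−4.096) + 1190 × 0.004 V = 0.664 V.

0.6640 V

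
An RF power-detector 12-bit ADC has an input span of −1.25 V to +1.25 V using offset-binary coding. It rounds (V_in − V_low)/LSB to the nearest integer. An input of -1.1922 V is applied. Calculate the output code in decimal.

code 95

LSB = 2.5 V / 4096 = 0.610 mV.
(-1.1922 − (−1.25)) / 0.000610352 = 94.700 LSBs.
round(94.700) = 95.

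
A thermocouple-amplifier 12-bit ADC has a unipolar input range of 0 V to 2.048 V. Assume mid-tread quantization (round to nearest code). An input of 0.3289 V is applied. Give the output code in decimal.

code 658

With 4096 levels over 2.048 V, one step is 0.500 mV.
(V_in − V_low)/LSB = (0.3289 − 0) / 0.0005 = 657.800.
Round → code 658.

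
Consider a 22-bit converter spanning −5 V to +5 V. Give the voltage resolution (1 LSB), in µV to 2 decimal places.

2.38 µV

Full-scale span = 10 V.
LSB = 10 / 2^22 = 10 / 4194304 = 2.38419e-06 V = 2.38 µV.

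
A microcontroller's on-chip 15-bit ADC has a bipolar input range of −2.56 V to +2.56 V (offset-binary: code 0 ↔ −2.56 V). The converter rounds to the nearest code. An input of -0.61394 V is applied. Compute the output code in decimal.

code 12455

LSB = 5.12 V / 32768 = 156.25 µV.
(V_in − V_low)/LSB = (-0.61394 − (−2.56)) / 0.00015625 = 12454.784.
So the output code is 12455.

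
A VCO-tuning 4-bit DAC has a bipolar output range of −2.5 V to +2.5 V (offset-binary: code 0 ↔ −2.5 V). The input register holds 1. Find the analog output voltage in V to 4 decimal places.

-2.1875 V

LSB = 5 V / 2^4 = 312.500 mV.
V_out = (−2.5) + 1 × 0.3125 V = -2.1875 V.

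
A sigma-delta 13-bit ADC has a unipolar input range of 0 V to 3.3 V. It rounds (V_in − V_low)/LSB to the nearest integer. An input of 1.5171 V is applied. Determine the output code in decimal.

code 3766

With 8192 levels over 3.3 V, one step is 402.83 µV.
Input sits at 3766.086 steps above V_low.
round(3766.086) = 3766.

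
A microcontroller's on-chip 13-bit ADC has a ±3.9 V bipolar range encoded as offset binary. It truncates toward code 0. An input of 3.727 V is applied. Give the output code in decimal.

Full-scale span = 7.8 V; LSB = 7.8/2^13 = 0.952 mV.
(V_in − V_low)/LSB = (3.727 − (−3.9)) / 0.000952148 = 8010.306.
⌊·⌋(8010.306) = 8010.

code 8010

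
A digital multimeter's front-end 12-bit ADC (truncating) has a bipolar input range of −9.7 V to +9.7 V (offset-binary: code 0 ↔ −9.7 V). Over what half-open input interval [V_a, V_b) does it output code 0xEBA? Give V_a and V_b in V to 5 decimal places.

LSB = 19.4/2^12 = 4.736 mV.
Code 0xEBA = 3770 decimal.
V_a = V_low + 3770·LSB = 8.15596 V; V_b = V_low + 3771·LSB = 8.16069 V.

[8.15596 V, 8.16069 V)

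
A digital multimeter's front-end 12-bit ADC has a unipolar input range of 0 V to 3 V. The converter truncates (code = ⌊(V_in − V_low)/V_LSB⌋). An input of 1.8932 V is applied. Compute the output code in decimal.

code 2584

Full-scale span = 3 V; LSB = 3/2^12 = 0.732 mV.
(V_in − V_low)/LSB = (1.8932 − 0) / 0.000732422 = 2584.849.
So the output code is 2584.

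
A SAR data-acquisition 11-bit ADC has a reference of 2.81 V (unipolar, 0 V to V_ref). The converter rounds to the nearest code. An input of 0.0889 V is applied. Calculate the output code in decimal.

code 65

With 2048 levels over 2.81 V, one step is 1.372 mV.
Input sits at 64.793 steps above V_low.
Round → code 65.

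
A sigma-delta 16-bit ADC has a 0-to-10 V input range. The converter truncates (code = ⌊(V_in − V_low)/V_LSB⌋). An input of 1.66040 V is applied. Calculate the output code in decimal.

Full-scale span = 10 V; LSB = 10/2^16 = 152.59 µV.
(V_in − V_low)/LSB = (1.66040 − 0) / 0.000152588 = 10881.597.
So the output code is 10881.

code 10881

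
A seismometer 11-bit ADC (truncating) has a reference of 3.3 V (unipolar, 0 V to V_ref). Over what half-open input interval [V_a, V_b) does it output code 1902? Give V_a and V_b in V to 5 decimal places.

[3.06475 V, 3.06636 V)

LSB = 3.3/2^11 = 1.611 mV.
V_a = V_low + 1902·LSB = 3.06475 V; V_b = V_low + 1903·LSB = 3.06636 V.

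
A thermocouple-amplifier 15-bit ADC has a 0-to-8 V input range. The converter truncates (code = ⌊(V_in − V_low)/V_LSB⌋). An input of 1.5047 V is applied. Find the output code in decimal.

Full-scale span = 8 V; LSB = 8/2^15 = 244.14 µV.
(1.5047 − 0) / 0.000244141 = 6163.251 LSBs.
⌊·⌋(6163.251) = 6163.

code 6163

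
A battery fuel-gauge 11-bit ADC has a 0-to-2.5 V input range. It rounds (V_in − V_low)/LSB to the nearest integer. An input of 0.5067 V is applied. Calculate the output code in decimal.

code 415

Full-scale span = 2.5 V; LSB = 2.5/2^11 = 1.221 mV.
(V_in − V_low)/LSB = (0.5067 − 0) / 0.0012207 = 415.089.
round(415.089) = 415.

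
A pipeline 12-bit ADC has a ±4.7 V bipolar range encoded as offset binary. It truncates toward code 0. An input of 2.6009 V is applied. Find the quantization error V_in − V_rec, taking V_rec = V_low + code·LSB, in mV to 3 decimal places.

0.754 mV

LSB = 9.4/2^12 = 2.295 mV.
(V_in − V_low)/LSB = (2.6009 − (−4.7))/0.00229492 = 3181.3283 → code 3181 (floor).
Code 3181 maps back to (−4.7) + 3181×0.00229492 V = 2.6001465 V.
V_in − V_rec = 0.000753516 V = 0.754 mV.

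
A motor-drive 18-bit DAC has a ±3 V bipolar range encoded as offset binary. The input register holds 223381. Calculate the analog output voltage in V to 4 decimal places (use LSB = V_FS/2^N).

2.1128 V

LSB = 6 V / 2^18 = 22.89 µV.
V_out = (−3) + 223381 × 2.28882e-05 V = 2.11279 V.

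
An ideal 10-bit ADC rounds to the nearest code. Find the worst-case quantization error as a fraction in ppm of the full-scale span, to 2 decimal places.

Rounding → worst-case error = ½ LSB = V_FS/2^11, so 1e+06/2048 = 488.281 ppm of full scale.

488.28 ppm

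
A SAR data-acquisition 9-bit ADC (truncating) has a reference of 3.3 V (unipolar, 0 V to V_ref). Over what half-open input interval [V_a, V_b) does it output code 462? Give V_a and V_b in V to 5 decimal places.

[2.97773 V, 2.98418 V)

LSB = 3.3/2^9 = 6.445 mV.
V_a = V_low + 462·LSB = 2.97773 V; V_b = V_low + 463·LSB = 2.98418 V.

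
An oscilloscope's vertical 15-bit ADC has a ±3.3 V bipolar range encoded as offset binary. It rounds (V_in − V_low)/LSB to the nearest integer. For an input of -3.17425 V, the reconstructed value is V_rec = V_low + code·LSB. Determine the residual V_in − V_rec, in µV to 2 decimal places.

66.41 µV

LSB = 6.6/2^15 = 201.42 µV.
(V_in − V_low)/LSB = (-3.17425 − (−3.3))/0.000201416 = 624.3297 → code 624 (round).
V_rec = (−3.3) + 624·0.000201416 = -3.1743164 V.
Difference: 6.64063e-05 V → 66.41 µV.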